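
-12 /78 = -2 /13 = -0.15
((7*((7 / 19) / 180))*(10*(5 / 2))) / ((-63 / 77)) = -2695 / 6156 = -0.44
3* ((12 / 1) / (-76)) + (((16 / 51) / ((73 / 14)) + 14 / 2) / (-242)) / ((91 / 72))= -18424977 / 37089767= -0.50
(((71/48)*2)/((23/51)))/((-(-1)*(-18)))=-1207/3312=-0.36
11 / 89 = 0.12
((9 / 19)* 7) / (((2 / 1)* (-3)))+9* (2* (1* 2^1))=1347 / 38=35.45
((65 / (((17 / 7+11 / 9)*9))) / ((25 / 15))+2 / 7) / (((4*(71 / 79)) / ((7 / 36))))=0.08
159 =159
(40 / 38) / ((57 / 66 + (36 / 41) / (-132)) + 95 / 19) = 18040 / 100377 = 0.18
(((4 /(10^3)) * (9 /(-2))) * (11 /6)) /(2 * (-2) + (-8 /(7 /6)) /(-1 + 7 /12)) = -231 /87200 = -0.00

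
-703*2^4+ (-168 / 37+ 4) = -416196 / 37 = -11248.54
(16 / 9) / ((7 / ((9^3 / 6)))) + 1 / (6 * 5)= 30.89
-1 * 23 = -23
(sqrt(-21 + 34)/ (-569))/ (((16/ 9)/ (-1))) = 9 * sqrt(13)/ 9104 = 0.00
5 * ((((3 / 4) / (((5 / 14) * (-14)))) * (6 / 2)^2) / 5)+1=-7 / 20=-0.35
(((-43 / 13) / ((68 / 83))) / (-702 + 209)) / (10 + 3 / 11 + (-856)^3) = -0.00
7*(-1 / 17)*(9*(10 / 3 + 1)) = -273 / 17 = -16.06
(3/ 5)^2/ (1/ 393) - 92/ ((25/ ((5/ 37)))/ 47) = 109249/ 925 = 118.11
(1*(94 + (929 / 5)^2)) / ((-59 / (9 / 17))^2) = 70096671 / 25150225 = 2.79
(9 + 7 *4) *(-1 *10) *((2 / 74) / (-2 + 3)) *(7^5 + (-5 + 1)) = -168030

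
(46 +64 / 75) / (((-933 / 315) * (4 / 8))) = -49196 / 1555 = -31.64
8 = 8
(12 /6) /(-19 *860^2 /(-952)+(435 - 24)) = 238 /1805459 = 0.00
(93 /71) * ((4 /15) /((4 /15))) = 93 /71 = 1.31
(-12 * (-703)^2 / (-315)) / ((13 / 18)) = 11861016 / 455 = 26068.17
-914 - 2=-916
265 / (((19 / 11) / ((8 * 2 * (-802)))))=-37405280 / 19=-1968698.95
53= 53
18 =18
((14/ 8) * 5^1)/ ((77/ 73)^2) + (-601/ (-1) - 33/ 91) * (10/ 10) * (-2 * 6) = -317107279/ 44044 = -7199.78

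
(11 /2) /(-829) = -11 /1658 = -0.01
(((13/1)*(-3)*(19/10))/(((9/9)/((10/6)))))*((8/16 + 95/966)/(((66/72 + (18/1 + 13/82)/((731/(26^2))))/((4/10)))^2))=-6155573146857888/163274080621255625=-0.04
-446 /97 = -4.60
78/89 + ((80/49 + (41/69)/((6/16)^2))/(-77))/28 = 1275329822/1459709559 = 0.87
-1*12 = -12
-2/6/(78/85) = -85/234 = -0.36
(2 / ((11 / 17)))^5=45435424 / 161051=282.12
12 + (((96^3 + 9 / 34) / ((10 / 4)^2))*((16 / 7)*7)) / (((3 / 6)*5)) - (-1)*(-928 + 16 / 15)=5769725636 / 6375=905055.00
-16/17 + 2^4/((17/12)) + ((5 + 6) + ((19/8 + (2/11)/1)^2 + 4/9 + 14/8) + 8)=45123977/1184832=38.08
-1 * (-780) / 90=26 / 3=8.67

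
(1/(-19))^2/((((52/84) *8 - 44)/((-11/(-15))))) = -77/1480100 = -0.00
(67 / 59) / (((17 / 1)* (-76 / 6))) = -201 / 38114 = -0.01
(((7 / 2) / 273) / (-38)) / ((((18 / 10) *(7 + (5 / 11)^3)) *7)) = -6655 / 1763123544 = -0.00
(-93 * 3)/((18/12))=-186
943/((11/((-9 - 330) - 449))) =-743084/11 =-67553.09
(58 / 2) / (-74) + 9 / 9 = 45 / 74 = 0.61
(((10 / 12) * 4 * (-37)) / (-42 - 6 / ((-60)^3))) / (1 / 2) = 8880000 / 1511999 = 5.87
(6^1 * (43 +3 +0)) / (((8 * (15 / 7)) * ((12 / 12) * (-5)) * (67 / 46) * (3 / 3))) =-3703 / 1675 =-2.21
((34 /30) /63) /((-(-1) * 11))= 17 /10395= 0.00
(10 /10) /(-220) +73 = 16059 /220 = 73.00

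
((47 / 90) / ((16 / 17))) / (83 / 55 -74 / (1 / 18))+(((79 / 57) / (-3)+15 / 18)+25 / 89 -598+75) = -18615331584071 / 35637784416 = -522.35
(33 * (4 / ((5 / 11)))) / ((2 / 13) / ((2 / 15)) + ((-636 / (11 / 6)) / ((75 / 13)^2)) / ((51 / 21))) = -441226500 / 4767571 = -92.55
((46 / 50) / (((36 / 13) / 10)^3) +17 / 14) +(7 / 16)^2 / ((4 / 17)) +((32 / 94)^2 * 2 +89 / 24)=568958527247 / 11543067648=49.29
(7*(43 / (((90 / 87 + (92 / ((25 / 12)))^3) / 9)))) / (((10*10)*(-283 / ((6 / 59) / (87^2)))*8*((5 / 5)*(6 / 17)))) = -3198125 / 604639977520917696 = -0.00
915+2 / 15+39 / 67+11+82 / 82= 932354 / 1005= 927.72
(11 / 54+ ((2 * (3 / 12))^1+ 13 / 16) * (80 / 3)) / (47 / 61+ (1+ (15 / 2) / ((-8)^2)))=7421504 / 397953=18.65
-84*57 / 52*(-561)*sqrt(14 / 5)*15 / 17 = 118503*sqrt(70) / 13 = 76266.71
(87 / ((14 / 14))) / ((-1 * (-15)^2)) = -29 / 75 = -0.39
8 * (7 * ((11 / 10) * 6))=1848 / 5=369.60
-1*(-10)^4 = -10000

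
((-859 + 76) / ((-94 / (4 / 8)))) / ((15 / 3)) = 783 / 940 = 0.83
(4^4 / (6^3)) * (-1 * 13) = -416 / 27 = -15.41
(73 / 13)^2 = 5329 / 169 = 31.53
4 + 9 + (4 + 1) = 18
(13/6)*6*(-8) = -104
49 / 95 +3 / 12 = 291 / 380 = 0.77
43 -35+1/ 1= 9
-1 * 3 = -3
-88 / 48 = -11 / 6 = -1.83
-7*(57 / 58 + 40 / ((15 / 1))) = -25.55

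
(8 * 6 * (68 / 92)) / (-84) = -68 / 161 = -0.42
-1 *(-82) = 82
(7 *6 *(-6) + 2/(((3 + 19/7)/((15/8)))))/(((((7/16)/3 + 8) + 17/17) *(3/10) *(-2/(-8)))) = -160860/439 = -366.42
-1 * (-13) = 13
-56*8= -448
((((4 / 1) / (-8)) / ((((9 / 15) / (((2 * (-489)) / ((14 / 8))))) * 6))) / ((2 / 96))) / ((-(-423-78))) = 26080 / 3507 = 7.44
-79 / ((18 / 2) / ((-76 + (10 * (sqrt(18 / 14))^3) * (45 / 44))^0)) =-79 / 9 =-8.78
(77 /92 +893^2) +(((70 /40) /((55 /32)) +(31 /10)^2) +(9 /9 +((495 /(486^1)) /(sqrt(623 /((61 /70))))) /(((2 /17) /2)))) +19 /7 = 187 * sqrt(54290) /67284 +35307726544 /44275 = 797464.83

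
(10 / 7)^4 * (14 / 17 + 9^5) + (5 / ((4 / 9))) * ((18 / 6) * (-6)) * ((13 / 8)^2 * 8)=157821800435 / 653072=241660.64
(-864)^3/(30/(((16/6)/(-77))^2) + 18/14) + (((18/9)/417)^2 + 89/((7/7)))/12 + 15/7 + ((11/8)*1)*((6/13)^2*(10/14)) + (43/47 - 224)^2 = 11636033276196249388163/484985605574230956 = 23992.53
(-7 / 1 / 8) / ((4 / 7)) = -49 / 32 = -1.53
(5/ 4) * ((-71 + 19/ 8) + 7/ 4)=-2675/ 32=-83.59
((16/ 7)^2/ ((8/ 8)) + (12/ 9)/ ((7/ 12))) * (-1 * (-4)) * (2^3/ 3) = 11776/ 147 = 80.11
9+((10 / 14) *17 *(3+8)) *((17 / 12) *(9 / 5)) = 9789 / 28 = 349.61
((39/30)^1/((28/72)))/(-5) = -117/175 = -0.67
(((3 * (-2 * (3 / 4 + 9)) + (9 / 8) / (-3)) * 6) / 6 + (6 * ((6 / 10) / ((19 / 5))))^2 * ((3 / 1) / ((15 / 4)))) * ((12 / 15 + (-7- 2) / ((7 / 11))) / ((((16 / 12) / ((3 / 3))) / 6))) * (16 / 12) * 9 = 10588874283 / 252700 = 41902.95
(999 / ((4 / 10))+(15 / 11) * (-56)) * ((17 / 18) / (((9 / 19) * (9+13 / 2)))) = 5734865 / 18414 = 311.44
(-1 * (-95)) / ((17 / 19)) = 1805 / 17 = 106.18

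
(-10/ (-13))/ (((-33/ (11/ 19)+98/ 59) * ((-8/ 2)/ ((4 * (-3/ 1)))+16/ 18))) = -1062/ 93379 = -0.01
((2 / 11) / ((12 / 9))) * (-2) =-3 / 11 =-0.27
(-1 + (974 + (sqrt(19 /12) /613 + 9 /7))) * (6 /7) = 835.10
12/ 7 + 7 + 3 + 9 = 145/ 7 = 20.71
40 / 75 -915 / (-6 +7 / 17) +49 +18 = 65912 / 285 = 231.27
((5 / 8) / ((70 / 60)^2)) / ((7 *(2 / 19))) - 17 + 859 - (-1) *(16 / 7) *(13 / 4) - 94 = 1037303 / 1372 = 756.05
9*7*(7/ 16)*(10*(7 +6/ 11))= 183015/ 88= 2079.72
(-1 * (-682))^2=465124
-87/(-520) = 87/520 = 0.17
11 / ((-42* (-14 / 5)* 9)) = 55 / 5292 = 0.01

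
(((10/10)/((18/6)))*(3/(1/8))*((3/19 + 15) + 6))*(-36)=-115776/19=-6093.47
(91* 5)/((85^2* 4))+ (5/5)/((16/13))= 19149/23120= 0.83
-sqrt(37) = -6.08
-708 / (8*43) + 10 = 7.94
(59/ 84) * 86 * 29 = 73573/ 42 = 1751.74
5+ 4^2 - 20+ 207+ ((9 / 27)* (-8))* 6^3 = -368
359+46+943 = 1348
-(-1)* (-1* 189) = -189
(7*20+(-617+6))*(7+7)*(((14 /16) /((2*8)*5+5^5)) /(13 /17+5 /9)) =-3531087 /2589640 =-1.36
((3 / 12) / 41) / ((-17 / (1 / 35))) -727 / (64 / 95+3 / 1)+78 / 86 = -288464449727 / 1464383060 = -196.99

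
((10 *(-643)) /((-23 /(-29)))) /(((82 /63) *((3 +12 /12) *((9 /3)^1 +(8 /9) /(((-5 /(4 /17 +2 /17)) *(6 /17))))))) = -551.77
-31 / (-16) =31 / 16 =1.94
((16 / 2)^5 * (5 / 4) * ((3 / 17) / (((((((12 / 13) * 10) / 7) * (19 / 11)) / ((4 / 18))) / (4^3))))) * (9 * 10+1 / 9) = 106405691392 / 26163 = 4067029.45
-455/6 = -75.83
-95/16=-5.94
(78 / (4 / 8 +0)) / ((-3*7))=-52 / 7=-7.43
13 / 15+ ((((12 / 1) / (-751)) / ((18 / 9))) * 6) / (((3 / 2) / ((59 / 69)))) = 217469 / 259095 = 0.84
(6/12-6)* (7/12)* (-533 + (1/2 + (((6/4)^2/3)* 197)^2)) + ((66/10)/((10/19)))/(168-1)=-36515340697/534400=-68329.60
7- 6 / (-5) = 41 / 5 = 8.20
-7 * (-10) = 70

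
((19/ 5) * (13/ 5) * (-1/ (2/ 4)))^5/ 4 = -7354865808056/ 9765625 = -753138.26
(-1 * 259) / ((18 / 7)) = -1813 / 18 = -100.72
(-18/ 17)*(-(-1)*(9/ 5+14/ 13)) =-198/ 65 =-3.05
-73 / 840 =-0.09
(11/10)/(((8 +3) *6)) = 1/60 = 0.02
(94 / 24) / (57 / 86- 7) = -2021 / 3270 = -0.62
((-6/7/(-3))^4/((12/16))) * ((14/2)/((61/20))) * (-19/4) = -6080/62769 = -0.10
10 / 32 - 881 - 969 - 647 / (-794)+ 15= -11648759 / 6352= -1833.87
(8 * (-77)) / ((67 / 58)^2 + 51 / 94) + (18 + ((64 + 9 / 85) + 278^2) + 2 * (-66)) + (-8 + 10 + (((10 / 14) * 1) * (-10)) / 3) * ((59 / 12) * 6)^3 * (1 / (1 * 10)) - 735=2276092042979 / 30270030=75192.92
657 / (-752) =-657 / 752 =-0.87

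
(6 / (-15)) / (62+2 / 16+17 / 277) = -4432 / 689025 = -0.01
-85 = -85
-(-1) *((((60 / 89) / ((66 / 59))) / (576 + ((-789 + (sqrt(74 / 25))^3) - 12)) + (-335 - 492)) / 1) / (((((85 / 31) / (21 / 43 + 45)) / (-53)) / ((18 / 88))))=7892465134500 *sqrt(74) / 6223794971517739 + 4628508484082589854469 / 31118974857588695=148735.90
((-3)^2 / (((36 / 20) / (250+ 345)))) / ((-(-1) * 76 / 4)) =2975 / 19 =156.58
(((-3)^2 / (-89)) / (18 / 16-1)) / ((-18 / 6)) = 24 / 89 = 0.27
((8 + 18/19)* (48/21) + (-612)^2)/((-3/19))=-2372241.52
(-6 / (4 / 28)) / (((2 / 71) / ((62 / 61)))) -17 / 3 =-278363 / 183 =-1521.11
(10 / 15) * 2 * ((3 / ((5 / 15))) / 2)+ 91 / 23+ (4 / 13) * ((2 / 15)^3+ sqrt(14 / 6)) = 10.43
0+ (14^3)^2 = 7529536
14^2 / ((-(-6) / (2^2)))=392 / 3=130.67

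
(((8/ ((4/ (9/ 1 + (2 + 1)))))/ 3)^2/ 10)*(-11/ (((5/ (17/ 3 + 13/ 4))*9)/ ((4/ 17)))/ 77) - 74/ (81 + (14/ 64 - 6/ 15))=-0.96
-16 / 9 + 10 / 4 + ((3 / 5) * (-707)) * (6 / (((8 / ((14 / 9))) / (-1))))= 22303 / 45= 495.62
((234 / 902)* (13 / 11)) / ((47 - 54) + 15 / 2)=0.61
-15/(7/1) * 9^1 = -135/7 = -19.29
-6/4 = -3/2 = -1.50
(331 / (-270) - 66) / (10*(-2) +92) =-18151 / 19440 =-0.93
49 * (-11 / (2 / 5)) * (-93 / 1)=250635 / 2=125317.50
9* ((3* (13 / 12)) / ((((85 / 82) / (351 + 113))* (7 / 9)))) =10016136 / 595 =16833.84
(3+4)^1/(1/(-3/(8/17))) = -357/8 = -44.62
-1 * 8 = -8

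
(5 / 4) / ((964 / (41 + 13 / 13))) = 105 / 1928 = 0.05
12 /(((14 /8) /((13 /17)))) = 5.24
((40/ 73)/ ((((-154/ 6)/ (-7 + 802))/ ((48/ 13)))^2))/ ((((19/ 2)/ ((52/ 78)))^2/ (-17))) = -15843299328000/ 26405732353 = -599.99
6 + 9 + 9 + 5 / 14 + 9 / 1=467 / 14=33.36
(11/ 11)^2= 1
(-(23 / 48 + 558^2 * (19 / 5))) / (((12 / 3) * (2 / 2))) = -283964083 / 960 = -295795.92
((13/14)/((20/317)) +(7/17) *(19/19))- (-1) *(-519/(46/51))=-61339829/109480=-560.28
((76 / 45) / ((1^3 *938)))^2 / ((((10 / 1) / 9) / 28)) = 2888 / 35350875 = 0.00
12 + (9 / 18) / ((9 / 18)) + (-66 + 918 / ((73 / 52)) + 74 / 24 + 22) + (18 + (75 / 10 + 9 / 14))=3998947 / 6132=652.14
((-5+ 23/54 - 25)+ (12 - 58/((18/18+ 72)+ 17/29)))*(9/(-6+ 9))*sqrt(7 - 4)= -1057997*sqrt(3)/19206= -95.41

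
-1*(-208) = 208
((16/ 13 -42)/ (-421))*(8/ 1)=4240/ 5473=0.77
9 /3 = 3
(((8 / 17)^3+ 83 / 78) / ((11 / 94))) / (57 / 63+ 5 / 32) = 9.41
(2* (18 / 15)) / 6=2 / 5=0.40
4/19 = 0.21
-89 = -89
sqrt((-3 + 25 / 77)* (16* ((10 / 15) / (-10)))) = 1.69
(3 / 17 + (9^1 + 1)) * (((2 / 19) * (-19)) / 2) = -173 / 17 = -10.18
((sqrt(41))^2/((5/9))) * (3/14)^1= 15.81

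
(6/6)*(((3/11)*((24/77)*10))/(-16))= -0.05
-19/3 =-6.33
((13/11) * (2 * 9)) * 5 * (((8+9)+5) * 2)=4680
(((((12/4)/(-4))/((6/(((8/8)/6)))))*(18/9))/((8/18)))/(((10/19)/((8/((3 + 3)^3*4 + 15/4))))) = -19/11570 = -0.00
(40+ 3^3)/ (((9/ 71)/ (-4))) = -19028/ 9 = -2114.22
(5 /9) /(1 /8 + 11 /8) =0.37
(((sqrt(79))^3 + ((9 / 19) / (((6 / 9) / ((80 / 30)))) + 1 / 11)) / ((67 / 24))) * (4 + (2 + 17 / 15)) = 71048 / 14003 + 67624 * sqrt(79) / 335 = 1799.27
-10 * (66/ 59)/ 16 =-165/ 236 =-0.70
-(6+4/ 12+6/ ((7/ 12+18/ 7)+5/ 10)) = -7345/ 921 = -7.98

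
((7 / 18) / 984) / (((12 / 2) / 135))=35 / 3936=0.01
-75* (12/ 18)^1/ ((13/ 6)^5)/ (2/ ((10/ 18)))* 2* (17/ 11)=-3672000/ 4084223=-0.90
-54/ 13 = -4.15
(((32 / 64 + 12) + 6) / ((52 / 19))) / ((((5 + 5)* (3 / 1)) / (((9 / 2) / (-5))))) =-2109 / 10400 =-0.20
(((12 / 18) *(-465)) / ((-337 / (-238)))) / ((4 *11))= -18445 / 3707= -4.98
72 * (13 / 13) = 72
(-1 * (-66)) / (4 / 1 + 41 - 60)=-22 / 5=-4.40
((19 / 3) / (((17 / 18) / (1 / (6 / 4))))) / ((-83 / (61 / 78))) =-2318 / 55029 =-0.04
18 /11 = 1.64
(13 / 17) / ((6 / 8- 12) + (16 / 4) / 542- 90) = -14092 / 1865699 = -0.01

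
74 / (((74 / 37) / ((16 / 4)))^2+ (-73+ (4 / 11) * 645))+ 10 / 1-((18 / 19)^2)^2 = 8954553022 / 927755199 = 9.65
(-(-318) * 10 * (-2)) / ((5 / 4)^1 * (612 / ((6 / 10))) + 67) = -3180 / 671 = -4.74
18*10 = 180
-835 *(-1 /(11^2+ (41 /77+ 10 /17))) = 1093015 /159856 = 6.84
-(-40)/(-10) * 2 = -8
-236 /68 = -59 /17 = -3.47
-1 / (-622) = 1 / 622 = 0.00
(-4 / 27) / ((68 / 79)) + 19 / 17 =434 / 459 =0.95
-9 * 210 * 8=-15120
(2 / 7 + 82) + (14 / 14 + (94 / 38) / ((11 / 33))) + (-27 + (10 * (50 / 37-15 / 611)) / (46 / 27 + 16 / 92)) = 124060016888 / 1752924173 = 70.77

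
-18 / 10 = -9 / 5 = -1.80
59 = 59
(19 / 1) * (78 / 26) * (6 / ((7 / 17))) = 830.57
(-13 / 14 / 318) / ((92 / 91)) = -169 / 58512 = -0.00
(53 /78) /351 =53 /27378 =0.00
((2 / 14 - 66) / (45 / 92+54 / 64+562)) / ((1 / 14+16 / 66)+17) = -22393536 / 3316489387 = -0.01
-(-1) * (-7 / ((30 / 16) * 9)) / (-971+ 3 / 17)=119 / 278505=0.00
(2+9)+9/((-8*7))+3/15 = 3091/280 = 11.04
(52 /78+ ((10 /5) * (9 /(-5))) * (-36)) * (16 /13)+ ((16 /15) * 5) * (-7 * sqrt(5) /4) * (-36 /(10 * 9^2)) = 161.26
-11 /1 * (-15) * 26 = 4290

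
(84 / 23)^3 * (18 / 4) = 2667168 / 12167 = 219.21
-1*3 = -3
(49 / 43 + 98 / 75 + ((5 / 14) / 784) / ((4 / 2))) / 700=173195453 / 49556640000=0.00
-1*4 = -4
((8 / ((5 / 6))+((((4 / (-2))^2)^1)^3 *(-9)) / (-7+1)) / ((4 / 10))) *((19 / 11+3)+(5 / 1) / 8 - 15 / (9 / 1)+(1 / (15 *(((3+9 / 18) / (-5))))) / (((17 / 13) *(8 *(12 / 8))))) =346789 / 357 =971.40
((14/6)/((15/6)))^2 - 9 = -1829/225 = -8.13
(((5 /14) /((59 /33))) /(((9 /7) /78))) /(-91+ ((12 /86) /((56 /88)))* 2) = -215215 /1608281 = -0.13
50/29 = 1.72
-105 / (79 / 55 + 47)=-1925 / 888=-2.17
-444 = -444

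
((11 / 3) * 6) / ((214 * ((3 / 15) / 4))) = 220 / 107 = 2.06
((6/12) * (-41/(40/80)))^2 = 1681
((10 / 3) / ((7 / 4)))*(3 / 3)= 40 / 21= 1.90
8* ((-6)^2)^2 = 10368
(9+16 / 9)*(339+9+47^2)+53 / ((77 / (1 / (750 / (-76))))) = 27558.71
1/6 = 0.17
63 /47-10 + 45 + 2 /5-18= 4404 /235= 18.74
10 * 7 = 70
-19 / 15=-1.27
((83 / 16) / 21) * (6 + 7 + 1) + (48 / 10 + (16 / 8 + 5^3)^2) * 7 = 13552807 / 120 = 112940.06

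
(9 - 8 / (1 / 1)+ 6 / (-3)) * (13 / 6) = -13 / 6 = -2.17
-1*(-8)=8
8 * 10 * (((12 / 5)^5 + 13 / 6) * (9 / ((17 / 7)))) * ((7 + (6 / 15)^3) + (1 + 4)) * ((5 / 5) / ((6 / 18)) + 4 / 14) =1276607328672 / 1328125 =961210.22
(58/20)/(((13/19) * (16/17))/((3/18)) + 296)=9367/968560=0.01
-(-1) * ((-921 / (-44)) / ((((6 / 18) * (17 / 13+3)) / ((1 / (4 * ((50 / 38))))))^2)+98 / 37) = 153935353237 / 51054080000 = 3.02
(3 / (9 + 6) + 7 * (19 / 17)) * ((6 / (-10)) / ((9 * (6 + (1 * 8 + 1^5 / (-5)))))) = -682 / 17595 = -0.04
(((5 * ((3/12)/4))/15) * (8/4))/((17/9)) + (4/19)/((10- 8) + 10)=307/7752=0.04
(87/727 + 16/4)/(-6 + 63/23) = -13777/10905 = -1.26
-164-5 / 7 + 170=37 / 7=5.29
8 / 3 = 2.67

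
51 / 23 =2.22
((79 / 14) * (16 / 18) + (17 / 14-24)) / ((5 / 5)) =-2239 / 126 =-17.77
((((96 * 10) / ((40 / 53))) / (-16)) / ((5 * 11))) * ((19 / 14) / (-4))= 3021 / 6160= 0.49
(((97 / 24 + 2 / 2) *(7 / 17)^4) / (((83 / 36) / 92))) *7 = 280643286 / 6932243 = 40.48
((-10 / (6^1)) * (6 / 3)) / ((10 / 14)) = -14 / 3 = -4.67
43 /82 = 0.52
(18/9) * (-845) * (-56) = 94640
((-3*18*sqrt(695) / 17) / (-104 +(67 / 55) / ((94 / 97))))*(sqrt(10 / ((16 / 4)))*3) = 2093850*sqrt(278) / 9030077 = 3.87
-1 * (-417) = 417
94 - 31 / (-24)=2287 / 24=95.29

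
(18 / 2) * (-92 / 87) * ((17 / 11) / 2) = -2346 / 319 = -7.35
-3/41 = -0.07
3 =3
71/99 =0.72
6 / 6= 1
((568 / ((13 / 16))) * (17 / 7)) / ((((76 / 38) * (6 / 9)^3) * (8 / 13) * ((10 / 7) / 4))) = 65178 / 5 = 13035.60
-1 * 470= -470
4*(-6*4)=-96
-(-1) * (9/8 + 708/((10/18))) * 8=51021/5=10204.20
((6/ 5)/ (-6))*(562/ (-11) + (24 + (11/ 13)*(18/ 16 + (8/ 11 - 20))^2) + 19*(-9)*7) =8652471/ 45760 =189.08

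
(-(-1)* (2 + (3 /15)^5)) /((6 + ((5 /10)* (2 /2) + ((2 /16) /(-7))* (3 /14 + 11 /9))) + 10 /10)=44107056 /164809375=0.27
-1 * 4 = -4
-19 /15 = -1.27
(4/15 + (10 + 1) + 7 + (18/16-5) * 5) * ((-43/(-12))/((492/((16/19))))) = -0.01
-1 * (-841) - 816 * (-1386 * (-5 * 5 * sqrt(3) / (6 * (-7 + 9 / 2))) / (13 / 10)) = 2512261.38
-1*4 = -4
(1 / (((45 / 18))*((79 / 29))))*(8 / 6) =232 / 1185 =0.20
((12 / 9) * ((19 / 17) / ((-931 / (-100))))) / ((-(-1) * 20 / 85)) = 100 / 147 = 0.68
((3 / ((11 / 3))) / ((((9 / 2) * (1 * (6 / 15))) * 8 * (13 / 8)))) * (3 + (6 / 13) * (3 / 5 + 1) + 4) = 503 / 1859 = 0.27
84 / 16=21 / 4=5.25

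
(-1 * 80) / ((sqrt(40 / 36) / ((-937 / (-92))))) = -5622 * sqrt(10) / 23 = -772.97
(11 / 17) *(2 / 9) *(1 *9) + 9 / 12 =139 / 68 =2.04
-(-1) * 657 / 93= 219 / 31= 7.06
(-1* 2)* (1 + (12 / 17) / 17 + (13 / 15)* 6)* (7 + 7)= -252532 / 1445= -174.76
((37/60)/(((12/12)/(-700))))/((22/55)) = -6475/6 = -1079.17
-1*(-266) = 266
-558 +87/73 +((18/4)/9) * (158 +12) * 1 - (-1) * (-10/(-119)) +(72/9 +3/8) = -32200915/69496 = -463.35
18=18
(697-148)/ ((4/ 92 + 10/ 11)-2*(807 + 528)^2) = -138897/ 901805609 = -0.00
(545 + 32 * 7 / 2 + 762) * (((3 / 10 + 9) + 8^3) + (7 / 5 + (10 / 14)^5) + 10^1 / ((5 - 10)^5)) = 15587874846093 / 21008750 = 741970.60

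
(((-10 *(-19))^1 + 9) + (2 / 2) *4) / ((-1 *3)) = -203 / 3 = -67.67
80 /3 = 26.67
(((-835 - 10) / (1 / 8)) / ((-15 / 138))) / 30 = 31096 / 15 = 2073.07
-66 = -66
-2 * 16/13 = -32/13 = -2.46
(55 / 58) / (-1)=-55 / 58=-0.95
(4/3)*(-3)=-4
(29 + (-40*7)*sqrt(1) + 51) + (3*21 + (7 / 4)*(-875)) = -6673 / 4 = -1668.25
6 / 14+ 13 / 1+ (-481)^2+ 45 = 1619936 / 7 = 231419.43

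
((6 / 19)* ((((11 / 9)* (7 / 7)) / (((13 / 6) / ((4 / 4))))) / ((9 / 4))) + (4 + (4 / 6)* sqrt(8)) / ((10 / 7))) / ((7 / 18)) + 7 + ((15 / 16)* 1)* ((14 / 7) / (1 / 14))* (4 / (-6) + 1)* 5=12* sqrt(2) / 5 + 2010951 / 34580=61.55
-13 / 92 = -0.14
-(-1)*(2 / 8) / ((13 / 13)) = 1 / 4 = 0.25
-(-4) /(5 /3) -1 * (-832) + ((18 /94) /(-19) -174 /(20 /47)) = 759925 /1786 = 425.49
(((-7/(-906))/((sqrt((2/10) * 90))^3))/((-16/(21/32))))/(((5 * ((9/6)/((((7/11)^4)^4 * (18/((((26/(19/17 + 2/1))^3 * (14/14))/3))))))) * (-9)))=242433331216113915773 * sqrt(2)/82824808993553546696739340984320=0.00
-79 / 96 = -0.82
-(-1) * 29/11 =29/11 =2.64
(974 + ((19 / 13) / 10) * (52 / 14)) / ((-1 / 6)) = -204654 / 35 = -5847.26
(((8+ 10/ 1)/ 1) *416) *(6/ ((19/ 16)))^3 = 6624903168/ 6859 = 965870.12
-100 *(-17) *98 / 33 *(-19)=-3165400 / 33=-95921.21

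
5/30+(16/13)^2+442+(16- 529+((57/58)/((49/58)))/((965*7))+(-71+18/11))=-512002620917/3691918230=-138.68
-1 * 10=-10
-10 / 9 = -1.11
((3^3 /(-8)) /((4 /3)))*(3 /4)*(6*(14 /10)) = -5103 /320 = -15.95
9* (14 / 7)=18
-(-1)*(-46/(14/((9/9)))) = -23/7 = -3.29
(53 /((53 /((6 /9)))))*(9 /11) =6 /11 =0.55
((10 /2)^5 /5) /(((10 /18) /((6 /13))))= 6750 /13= 519.23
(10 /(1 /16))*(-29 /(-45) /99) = 928 /891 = 1.04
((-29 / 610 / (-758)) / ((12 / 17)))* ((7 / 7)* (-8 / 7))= -493 / 4854990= -0.00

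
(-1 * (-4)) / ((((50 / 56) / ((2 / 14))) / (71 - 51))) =12.80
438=438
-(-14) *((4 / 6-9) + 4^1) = -182 / 3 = -60.67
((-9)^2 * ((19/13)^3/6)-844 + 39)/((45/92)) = -154190942/98865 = -1559.61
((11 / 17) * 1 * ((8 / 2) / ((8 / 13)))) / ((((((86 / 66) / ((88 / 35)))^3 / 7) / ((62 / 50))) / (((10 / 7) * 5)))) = 108564432717312 / 57950664625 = 1873.39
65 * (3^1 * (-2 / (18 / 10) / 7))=-650 / 21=-30.95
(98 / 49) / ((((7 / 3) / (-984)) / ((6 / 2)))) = -17712 / 7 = -2530.29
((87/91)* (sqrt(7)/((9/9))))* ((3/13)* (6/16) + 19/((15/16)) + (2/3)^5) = 75065659* sqrt(7)/3832920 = 51.82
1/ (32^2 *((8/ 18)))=9/ 4096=0.00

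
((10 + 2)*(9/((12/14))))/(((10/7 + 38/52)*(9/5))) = 12740/393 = 32.42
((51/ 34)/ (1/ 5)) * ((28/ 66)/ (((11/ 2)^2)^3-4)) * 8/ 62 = 1792/ 120803001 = 0.00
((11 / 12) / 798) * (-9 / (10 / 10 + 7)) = -0.00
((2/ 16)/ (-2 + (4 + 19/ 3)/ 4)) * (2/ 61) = 3/ 427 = 0.01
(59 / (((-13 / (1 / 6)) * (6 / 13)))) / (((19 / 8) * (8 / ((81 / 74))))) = -531 / 5624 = -0.09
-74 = -74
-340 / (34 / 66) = -660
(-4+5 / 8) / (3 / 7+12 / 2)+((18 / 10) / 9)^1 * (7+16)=163 / 40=4.08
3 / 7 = 0.43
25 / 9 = 2.78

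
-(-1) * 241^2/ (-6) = -58081/ 6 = -9680.17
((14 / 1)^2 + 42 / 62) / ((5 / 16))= 97552 / 155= 629.37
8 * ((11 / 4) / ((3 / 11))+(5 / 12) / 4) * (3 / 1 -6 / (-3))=815 / 2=407.50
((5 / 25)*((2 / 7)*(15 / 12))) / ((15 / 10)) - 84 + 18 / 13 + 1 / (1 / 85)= 2.43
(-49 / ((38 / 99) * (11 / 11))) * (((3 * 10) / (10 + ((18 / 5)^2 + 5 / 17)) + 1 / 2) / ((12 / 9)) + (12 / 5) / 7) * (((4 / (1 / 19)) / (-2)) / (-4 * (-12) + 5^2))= 112.00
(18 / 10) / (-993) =-3 / 1655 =-0.00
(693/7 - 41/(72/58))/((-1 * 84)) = -0.79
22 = 22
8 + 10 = 18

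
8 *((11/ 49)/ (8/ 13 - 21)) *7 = -1144/ 1855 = -0.62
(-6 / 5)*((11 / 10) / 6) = -0.22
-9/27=-1/3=-0.33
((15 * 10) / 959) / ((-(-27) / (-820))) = -41000 / 8631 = -4.75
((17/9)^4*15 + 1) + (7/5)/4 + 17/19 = 160555411/831060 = 193.19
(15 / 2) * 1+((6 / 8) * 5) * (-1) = 15 / 4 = 3.75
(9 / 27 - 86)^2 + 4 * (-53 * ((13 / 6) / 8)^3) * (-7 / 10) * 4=7350.57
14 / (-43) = -14 / 43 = -0.33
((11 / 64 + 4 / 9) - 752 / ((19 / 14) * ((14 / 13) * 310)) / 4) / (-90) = -341603 / 152668800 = -0.00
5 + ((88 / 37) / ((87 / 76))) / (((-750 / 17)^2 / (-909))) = 202680367 / 50296875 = 4.03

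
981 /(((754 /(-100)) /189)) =-9270450 /377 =-24590.05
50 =50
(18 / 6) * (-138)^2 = 57132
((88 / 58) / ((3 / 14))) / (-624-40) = -77 / 7221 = -0.01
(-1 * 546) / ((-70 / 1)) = 39 / 5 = 7.80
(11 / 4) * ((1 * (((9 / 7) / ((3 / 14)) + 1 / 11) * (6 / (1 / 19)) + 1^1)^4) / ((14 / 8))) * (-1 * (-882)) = 431309663675654526 / 1331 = 324049334091400.85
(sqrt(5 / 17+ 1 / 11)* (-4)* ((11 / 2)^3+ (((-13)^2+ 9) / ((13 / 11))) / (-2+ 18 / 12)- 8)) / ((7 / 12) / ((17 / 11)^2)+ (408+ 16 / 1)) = 9092484* sqrt(374) / 210392897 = 0.84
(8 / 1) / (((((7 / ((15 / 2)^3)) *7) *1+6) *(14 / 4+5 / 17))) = 0.34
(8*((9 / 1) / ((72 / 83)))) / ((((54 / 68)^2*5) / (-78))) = -2494648 / 1215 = -2053.21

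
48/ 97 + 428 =41564/ 97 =428.49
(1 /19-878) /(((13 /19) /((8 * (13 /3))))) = -133448 /3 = -44482.67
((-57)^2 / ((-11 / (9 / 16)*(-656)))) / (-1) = -29241 / 115456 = -0.25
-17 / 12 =-1.42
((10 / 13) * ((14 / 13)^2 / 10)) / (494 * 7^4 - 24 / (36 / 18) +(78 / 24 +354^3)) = 0.00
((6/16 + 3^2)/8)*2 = 2.34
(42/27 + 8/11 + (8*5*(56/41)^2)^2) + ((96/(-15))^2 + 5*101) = 6116.72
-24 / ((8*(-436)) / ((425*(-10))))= -6375 / 218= -29.24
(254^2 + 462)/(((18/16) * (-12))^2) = 259912/729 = 356.53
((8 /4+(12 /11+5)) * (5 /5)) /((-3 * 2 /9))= -267 /22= -12.14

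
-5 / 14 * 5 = -25 / 14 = -1.79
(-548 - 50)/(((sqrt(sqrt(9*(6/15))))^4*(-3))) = 1495/27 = 55.37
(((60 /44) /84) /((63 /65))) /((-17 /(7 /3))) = -325 /141372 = -0.00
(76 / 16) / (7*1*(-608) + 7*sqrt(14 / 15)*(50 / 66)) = -4717548 / 4226916883-3135*sqrt(210) / 33815335064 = -0.00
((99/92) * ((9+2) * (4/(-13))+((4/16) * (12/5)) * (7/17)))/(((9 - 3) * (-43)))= 114411/8742760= 0.01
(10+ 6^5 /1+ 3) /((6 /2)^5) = 7789 /243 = 32.05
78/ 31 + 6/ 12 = 187/ 62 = 3.02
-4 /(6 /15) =-10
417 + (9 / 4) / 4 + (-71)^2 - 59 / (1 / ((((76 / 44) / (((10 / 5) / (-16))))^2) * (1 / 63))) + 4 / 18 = 214662293 / 40656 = 5279.97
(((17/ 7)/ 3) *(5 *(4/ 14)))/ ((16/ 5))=425/ 1176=0.36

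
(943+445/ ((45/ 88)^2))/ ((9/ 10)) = 2142262/ 729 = 2938.63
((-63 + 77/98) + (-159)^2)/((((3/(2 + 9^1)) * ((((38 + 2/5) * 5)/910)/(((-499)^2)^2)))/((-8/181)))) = -1201017567943512.13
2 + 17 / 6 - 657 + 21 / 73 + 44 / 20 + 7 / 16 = -11374711 / 17520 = -649.24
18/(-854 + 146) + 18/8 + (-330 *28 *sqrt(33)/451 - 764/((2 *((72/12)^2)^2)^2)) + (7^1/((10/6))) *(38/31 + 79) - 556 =-3330484179527/15360088320 - 840 *sqrt(33)/41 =-334.52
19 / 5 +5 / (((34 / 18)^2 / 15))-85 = -86959 / 1445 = -60.18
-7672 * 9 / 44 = -17262 / 11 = -1569.27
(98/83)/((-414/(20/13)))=-0.00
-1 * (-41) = 41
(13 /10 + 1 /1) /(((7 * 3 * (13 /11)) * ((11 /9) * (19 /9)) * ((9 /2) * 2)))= 69 /17290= 0.00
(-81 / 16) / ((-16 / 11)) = 891 / 256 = 3.48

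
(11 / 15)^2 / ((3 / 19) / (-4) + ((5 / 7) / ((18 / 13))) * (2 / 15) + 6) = 193116 / 2165125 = 0.09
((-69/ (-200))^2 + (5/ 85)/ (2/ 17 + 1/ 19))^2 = 41767505641/ 193600000000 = 0.22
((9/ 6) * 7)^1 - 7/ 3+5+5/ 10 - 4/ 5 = 193/ 15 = 12.87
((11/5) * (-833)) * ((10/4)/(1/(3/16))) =-27489/32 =-859.03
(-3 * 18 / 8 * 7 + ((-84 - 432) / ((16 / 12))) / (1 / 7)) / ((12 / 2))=-3675 / 8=-459.38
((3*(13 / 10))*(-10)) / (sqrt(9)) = -13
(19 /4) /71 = 0.07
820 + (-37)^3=-49833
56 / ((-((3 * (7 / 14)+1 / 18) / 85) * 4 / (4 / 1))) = -3060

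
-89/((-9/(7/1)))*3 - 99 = 326/3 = 108.67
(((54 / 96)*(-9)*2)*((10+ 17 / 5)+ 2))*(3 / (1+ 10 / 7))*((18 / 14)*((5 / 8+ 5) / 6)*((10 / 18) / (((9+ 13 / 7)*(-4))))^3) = 0.00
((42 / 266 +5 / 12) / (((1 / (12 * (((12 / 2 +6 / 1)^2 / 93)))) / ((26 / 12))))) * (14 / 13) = 14672 / 589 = 24.91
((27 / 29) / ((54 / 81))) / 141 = 27 / 2726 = 0.01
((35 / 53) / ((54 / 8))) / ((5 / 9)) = 0.18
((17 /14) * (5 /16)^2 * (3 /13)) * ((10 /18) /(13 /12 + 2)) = 2125 /430976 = 0.00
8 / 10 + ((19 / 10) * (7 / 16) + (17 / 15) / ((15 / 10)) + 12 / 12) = 4877 / 1440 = 3.39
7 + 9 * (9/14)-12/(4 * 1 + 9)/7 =329/26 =12.65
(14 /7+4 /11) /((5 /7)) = 182 /55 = 3.31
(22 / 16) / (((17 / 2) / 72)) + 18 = 504 / 17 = 29.65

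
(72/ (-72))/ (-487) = 1/ 487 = 0.00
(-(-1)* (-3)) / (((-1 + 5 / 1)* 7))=-0.11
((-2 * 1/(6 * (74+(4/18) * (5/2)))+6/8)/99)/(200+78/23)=0.00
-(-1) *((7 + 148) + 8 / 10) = 779 / 5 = 155.80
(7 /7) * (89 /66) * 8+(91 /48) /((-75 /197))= 230003 /39600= 5.81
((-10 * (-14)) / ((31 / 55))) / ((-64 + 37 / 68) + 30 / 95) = -9948400 / 2528887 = -3.93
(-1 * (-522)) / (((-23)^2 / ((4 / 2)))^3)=4176 / 148035889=0.00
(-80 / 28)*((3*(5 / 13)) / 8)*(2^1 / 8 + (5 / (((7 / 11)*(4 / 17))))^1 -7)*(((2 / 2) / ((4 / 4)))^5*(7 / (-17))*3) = 83925 / 6188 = 13.56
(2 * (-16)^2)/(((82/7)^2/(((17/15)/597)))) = 106624/15053355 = 0.01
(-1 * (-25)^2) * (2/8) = -156.25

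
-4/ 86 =-2/ 43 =-0.05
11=11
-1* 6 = -6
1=1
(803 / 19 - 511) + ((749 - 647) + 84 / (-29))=-203668 / 551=-369.63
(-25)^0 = 1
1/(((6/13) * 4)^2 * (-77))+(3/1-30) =-1197673/44352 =-27.00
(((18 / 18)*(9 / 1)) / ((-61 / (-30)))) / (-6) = -45 / 61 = -0.74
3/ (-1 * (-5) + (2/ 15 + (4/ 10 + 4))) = 45/ 143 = 0.31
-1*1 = -1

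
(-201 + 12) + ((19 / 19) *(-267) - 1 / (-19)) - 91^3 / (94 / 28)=-200857047 / 893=-224923.90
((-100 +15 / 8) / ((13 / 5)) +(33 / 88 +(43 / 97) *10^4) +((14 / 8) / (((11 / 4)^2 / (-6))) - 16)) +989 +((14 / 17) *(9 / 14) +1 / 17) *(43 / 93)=5179227725209 / 964922244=5367.51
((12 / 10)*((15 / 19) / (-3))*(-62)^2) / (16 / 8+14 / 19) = -5766 / 13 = -443.54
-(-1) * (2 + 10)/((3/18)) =72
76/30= 38/15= 2.53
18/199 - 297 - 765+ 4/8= -422441/398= -1061.41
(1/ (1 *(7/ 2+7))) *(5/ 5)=2/ 21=0.10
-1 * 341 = -341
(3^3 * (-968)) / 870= -4356 / 145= -30.04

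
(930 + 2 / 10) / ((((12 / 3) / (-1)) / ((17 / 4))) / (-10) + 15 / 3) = 79067 / 433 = 182.60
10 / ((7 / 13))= 130 / 7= 18.57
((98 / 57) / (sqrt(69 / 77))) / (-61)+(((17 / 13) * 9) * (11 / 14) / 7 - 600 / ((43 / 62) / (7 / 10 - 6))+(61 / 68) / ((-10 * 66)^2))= 3721175338644451 / 811343332800 - 98 * sqrt(5313) / 239913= 4586.41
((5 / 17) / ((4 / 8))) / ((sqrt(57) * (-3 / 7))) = -70 * sqrt(57) / 2907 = -0.18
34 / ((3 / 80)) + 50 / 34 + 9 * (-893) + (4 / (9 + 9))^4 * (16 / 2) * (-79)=-795303868 / 111537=-7130.40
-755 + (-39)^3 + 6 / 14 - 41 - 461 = -424029 / 7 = -60575.57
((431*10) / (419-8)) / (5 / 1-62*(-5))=0.03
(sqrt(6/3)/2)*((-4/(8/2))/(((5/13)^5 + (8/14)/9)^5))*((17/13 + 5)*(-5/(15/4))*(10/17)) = 294486774981482141164578098603903439240*sqrt(2)/228896712453067759482670731435119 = 1819454.66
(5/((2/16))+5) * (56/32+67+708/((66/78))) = 1792845/44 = 40746.48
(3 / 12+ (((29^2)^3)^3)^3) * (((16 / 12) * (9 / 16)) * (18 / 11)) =1006736100026253227962228926784553353732911434784837721069594483543179771383934375 / 88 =11440182954843786681388960000000000000000000000000000000000000000000000000000000.00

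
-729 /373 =-1.95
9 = 9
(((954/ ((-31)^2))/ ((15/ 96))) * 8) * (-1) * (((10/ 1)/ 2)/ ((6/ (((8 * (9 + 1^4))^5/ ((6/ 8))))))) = -177838489600000/ 961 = -185055660353.80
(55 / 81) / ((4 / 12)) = 55 / 27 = 2.04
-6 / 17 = -0.35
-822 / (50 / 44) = -18084 / 25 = -723.36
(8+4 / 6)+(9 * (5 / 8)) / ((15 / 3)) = 235 / 24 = 9.79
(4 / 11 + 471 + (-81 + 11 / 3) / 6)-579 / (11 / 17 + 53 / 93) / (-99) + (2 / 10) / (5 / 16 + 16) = 12795694699 / 27619020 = 463.29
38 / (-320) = -0.12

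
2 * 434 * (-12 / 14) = -744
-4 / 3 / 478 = -2 / 717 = -0.00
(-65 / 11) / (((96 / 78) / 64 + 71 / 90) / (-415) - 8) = 63121500 / 85477601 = 0.74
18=18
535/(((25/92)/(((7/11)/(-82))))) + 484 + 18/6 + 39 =510.72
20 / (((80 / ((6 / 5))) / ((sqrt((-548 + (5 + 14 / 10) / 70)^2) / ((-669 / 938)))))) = -6424228 / 27875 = -230.47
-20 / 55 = -4 / 11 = -0.36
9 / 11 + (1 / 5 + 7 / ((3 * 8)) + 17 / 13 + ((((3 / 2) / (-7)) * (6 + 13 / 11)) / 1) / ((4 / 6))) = 37129 / 120120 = 0.31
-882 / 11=-80.18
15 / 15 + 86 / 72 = 79 / 36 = 2.19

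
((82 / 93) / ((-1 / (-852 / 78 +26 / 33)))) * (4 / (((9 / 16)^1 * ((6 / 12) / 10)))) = 456366080 / 359073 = 1270.96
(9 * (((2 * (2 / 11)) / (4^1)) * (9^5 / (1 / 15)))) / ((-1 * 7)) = -7971615 / 77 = -103527.47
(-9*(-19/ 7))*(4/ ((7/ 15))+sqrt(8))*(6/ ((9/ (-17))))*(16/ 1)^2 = -29767680/ 49 - 992256*sqrt(2)/ 7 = -807969.66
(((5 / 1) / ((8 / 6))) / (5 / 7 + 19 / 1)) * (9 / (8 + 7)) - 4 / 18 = -179 / 1656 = -0.11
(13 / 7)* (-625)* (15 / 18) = -40625 / 42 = -967.26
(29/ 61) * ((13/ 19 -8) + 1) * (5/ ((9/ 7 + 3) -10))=3045/ 1159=2.63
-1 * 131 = -131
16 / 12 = 4 / 3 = 1.33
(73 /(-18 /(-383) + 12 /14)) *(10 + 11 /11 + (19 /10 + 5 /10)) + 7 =13197611 /12120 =1088.91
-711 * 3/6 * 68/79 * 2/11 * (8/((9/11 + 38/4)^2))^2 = -834121728/2655237841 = -0.31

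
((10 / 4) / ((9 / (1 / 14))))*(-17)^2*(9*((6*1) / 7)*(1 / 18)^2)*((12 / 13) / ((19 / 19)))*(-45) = -7225 / 1274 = -5.67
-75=-75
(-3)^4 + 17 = 98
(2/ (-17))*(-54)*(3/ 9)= 2.12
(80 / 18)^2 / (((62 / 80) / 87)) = 1856000 / 837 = 2217.44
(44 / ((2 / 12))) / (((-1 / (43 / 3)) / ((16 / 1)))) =-60544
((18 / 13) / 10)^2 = 81 / 4225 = 0.02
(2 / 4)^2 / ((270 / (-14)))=-7 / 540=-0.01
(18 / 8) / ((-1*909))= -1 / 404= -0.00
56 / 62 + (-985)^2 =30077003 / 31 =970225.90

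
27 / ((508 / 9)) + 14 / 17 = 11243 / 8636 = 1.30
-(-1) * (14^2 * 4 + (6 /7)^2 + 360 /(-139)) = 5327188 /6811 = 782.14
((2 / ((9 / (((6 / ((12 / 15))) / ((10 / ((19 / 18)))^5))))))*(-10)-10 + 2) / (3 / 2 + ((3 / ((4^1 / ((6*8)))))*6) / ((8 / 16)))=-90701740099 / 4914766368000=-0.02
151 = 151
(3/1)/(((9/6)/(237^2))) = 112338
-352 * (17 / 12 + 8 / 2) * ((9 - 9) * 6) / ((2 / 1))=0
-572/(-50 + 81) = -572/31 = -18.45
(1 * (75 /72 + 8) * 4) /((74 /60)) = 29.32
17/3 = 5.67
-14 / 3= -4.67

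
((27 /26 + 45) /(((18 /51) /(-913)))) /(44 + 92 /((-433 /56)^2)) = -1161096690831 /443977456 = -2615.22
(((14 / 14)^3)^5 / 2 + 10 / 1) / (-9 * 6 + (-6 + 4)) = -3 / 16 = -0.19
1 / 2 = 0.50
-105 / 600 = -7 / 40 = -0.18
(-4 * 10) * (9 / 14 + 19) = -5500 / 7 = -785.71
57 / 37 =1.54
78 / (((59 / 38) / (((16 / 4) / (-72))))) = -494 / 177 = -2.79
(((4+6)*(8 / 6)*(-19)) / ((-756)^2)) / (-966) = 95 / 207038916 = 0.00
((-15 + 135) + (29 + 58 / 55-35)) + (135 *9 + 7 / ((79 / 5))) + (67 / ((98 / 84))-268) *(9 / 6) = 30860289 / 30415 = 1014.64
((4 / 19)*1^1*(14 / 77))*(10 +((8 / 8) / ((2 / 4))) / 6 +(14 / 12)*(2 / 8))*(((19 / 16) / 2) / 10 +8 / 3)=44489 / 40128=1.11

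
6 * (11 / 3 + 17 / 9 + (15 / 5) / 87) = 2918 / 87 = 33.54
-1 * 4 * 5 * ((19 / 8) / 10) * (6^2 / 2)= -171 / 2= -85.50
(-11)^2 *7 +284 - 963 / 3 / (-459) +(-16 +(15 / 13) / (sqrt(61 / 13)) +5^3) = 1241.23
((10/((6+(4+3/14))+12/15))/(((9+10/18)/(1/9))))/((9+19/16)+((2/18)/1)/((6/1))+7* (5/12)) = 50400/62648119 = 0.00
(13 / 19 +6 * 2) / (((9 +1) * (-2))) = -241 / 380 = -0.63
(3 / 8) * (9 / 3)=9 / 8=1.12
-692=-692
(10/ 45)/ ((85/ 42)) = 28/ 255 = 0.11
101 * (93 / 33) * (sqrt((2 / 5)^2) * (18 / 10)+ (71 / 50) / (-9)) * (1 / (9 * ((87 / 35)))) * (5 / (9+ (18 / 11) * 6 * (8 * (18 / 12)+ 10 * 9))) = 0.04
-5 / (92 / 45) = -225 / 92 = -2.45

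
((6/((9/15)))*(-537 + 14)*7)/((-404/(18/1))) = 164745/101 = 1631.14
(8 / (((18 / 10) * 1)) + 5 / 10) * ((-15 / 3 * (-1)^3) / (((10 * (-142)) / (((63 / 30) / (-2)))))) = 623 / 34080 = 0.02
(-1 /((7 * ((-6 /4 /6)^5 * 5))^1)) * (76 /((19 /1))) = 4096 /35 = 117.03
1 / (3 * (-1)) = -1 / 3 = -0.33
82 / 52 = 41 / 26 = 1.58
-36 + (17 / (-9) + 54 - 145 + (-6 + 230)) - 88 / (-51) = 96.84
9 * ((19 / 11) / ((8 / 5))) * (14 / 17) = 5985 / 748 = 8.00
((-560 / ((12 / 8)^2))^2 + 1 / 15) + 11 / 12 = 61946.66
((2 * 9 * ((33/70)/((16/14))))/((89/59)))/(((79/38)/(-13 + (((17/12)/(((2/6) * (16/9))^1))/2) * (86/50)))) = -11659786677/449984000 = -25.91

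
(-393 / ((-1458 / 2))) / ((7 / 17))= 2227 / 1701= 1.31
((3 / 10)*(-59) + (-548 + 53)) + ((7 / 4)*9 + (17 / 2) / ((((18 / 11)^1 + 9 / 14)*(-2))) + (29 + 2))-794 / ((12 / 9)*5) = -4120141 / 7020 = -586.91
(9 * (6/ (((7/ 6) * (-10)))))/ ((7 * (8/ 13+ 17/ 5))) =-234/ 1421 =-0.16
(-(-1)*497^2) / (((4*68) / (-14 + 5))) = -2223081 / 272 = -8173.09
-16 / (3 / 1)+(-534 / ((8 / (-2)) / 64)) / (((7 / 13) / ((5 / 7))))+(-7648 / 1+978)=684806 / 147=4658.54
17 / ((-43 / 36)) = -612 / 43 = -14.23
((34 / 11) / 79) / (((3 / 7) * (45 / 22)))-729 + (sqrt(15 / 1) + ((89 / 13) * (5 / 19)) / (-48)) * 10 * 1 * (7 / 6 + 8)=-30869083543 / 42148080 + 275 * sqrt(15) / 3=-377.37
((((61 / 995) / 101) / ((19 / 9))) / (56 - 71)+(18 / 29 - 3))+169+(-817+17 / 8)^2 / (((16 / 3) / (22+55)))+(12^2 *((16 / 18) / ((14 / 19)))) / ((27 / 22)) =513707331526402569823 / 53583097881600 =9587115.19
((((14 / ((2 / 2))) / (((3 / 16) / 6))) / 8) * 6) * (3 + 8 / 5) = 7728 / 5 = 1545.60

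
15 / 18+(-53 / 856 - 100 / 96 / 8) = 4391 / 6848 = 0.64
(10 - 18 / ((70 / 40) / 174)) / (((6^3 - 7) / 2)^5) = -398656 / 2791447540343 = -0.00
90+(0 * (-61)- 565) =-475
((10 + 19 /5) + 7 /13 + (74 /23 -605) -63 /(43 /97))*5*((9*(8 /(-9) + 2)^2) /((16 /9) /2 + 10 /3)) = -2344989600 /244283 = -9599.48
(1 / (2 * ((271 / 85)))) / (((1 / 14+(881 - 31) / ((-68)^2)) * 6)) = 0.10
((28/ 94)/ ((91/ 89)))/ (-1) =-178/ 611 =-0.29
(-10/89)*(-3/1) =0.34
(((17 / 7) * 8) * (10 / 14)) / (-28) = -170 / 343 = -0.50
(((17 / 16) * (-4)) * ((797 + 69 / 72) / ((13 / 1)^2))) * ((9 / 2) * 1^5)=-976701 / 10816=-90.30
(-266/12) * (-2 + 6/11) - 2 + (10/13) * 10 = 16274/429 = 37.93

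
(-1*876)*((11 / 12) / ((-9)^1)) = 89.22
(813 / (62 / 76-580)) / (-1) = 30894 / 22009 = 1.40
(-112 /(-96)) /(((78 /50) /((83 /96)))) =14525 /22464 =0.65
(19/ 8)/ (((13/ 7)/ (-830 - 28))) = -4389/ 4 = -1097.25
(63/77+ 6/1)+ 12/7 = 657/77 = 8.53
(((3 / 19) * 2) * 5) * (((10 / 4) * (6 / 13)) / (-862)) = -0.00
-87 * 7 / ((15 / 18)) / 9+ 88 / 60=-1196 / 15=-79.73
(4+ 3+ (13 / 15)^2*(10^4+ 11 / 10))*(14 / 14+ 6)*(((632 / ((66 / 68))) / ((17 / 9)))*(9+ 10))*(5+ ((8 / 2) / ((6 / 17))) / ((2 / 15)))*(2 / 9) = 6894674143.53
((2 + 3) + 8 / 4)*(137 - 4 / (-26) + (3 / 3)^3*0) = 12481 / 13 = 960.08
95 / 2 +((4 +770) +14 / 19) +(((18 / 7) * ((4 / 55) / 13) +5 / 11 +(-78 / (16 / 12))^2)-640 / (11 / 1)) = 1592565077 / 380380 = 4186.77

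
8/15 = 0.53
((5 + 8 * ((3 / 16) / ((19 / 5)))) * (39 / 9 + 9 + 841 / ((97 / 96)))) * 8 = 10620640 / 291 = 36497.04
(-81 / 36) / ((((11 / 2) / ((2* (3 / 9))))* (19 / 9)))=-27 / 209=-0.13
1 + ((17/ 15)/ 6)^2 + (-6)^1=-40211/ 8100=-4.96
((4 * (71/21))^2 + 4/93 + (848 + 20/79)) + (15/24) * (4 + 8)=2243588231/2160018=1038.69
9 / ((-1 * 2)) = -9 / 2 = -4.50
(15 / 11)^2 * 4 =900 / 121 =7.44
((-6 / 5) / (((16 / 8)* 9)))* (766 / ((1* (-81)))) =766 / 1215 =0.63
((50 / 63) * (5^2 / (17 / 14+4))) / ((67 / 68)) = 170000 / 44019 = 3.86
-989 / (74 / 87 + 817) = -86043 / 71153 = -1.21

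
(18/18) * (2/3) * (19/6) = 19/9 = 2.11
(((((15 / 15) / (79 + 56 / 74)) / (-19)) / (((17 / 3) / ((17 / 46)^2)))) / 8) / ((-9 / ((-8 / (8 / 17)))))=-10693 / 2847408096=-0.00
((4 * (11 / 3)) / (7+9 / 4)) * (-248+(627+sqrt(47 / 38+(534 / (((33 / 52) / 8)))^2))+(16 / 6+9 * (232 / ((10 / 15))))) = 1855216 / 333+8 * sqrt(7917605719082) / 2109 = 16244.80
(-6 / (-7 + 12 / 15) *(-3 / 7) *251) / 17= -22590 / 3689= -6.12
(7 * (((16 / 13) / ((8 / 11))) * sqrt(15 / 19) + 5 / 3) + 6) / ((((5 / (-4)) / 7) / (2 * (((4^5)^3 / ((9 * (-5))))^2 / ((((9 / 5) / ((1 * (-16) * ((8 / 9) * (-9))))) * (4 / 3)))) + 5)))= -109499872821539907407876 / 18225 - 318169441783342372468168 * sqrt(285) / 1500525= -9587849529088182128.55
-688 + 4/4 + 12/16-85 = -3085/4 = -771.25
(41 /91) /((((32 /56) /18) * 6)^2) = 2583 /208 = 12.42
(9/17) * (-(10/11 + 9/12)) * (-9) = 5913/748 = 7.91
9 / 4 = 2.25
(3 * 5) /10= 3 /2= 1.50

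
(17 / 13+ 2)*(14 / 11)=602 / 143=4.21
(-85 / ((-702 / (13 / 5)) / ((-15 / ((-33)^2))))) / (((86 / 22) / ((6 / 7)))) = -85 / 89397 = -0.00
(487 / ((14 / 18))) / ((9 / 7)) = 487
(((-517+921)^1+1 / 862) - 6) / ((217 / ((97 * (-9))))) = -1380213 / 862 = -1601.18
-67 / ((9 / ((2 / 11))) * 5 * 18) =-67 / 4455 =-0.02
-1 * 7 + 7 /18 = -119 /18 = -6.61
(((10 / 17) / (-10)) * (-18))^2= 324 / 289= 1.12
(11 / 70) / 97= 11 / 6790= 0.00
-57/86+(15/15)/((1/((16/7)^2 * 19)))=415511/4214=98.60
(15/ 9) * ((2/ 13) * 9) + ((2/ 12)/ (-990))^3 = 2.31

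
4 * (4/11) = 16/11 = 1.45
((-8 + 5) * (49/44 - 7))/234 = 259/3432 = 0.08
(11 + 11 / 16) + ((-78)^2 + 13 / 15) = 1463173 / 240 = 6096.55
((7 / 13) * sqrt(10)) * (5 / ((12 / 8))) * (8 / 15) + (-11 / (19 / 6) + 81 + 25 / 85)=112 * sqrt(10) / 117 + 25136 / 323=80.85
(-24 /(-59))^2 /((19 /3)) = 1728 /66139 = 0.03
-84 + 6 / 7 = -582 / 7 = -83.14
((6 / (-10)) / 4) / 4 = -3 / 80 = -0.04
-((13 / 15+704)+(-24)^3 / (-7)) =-281371 / 105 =-2679.72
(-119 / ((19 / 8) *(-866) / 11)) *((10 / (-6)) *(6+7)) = -340340 / 24681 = -13.79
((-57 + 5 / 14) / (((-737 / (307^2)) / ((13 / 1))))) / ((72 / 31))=30120001171 / 742896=40544.03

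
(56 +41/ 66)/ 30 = 3737/ 1980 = 1.89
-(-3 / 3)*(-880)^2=774400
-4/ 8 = -1/ 2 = -0.50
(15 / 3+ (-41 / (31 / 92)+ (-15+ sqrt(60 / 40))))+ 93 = -1199 / 31+ sqrt(6) / 2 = -37.45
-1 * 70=-70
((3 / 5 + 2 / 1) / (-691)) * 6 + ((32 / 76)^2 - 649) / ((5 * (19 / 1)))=-6.85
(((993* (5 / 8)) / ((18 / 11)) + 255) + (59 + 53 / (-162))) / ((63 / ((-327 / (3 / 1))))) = -97887995 / 81648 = -1198.90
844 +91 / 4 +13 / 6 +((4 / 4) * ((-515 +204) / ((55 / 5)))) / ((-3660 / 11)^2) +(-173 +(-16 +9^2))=760.92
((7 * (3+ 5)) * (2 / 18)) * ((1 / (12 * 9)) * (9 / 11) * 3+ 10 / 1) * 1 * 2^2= 2744 / 11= 249.45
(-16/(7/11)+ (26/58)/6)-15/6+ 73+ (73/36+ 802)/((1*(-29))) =129401/7308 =17.71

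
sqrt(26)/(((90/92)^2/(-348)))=-245456 * sqrt(26)/675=-1854.20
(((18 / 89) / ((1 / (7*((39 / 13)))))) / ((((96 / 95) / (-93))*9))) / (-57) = 0.76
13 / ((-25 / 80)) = -208 / 5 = -41.60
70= 70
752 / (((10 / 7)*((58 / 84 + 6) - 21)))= -110544 / 3005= -36.79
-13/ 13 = -1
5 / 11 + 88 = 973 / 11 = 88.45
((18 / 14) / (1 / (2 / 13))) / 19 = 18 / 1729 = 0.01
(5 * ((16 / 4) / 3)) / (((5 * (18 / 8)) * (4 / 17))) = 68 / 27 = 2.52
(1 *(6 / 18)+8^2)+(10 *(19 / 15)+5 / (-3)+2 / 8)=907 / 12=75.58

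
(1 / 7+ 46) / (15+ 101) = 323 / 812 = 0.40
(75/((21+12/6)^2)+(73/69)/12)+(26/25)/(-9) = 6051/52900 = 0.11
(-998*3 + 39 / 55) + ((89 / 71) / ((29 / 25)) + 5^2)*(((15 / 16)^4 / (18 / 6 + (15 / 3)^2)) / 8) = -1244007133799289 / 415610961920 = -2993.20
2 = 2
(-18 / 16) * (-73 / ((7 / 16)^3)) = 980.71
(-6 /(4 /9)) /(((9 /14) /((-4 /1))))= 84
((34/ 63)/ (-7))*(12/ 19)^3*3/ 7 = -19584/ 2352637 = -0.01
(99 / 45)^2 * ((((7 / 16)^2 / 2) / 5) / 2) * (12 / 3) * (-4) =-0.74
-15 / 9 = -5 / 3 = -1.67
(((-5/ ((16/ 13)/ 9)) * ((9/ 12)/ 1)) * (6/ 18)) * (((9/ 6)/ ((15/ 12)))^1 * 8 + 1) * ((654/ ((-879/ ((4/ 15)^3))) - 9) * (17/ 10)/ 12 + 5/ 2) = -99992806849/ 843840000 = -118.50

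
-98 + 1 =-97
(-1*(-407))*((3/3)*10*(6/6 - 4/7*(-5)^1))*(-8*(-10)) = 8791200/7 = 1255885.71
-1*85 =-85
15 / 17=0.88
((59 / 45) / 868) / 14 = 59 / 546840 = 0.00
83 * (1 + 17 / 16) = 2739 / 16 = 171.19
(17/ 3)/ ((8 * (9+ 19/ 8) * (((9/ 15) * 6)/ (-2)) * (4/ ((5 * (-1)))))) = 425/ 9828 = 0.04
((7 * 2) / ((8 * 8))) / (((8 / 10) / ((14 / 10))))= 49 / 128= 0.38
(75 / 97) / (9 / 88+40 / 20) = 1320 / 3589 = 0.37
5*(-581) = -2905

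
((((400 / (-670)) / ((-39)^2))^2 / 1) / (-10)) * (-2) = 320 / 10385036649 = 0.00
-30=-30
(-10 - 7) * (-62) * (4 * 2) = 8432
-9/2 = -4.50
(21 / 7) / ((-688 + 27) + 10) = -1 / 217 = -0.00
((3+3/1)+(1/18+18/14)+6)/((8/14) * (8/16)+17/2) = 41/27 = 1.52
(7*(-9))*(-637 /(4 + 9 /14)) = 43218 /5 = 8643.60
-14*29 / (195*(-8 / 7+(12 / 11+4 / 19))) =-10241 / 780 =-13.13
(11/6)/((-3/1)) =-11/18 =-0.61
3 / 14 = 0.21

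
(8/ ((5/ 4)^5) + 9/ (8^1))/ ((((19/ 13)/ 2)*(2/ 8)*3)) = 1217593/ 178125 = 6.84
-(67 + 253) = -320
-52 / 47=-1.11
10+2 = 12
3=3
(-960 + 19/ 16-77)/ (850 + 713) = -0.66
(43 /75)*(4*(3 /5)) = 172 /125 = 1.38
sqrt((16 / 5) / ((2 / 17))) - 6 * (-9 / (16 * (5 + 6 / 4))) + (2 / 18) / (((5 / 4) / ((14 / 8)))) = 5.89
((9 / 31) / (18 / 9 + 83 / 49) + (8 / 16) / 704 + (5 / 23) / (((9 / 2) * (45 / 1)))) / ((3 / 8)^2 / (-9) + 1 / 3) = 1183042733 / 4676106402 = 0.25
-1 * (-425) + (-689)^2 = 475146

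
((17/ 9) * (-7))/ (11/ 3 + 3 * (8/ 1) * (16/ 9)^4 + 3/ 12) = -115668/ 2131415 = -0.05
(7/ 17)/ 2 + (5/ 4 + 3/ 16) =447/ 272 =1.64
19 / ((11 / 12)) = 228 / 11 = 20.73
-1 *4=-4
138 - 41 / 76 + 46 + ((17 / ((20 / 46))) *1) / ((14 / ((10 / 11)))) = 1088469 / 5852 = 186.00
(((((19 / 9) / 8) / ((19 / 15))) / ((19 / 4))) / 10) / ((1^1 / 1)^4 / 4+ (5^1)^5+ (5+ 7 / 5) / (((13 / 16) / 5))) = 13 / 9379977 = 0.00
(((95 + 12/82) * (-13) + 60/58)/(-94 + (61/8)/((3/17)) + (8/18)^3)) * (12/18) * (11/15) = 20948436432/1757966225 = 11.92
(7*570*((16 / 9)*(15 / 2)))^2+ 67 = 2830240067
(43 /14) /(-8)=-43 /112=-0.38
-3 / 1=-3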